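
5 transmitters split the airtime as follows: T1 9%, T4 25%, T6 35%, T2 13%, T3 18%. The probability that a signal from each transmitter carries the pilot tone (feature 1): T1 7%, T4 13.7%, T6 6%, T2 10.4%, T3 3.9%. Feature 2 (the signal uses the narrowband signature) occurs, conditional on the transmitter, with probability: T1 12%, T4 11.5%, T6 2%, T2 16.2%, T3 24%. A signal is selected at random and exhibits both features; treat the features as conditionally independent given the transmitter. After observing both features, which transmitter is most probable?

T4

By Bayes' rule, posterior ∝ prior × likelihood:
  T1: 0.09 × 0.07 × 0.12 = 0.000756
  T4: 0.25 × 0.137 × 0.115 = 0.00393875
  T6: 0.35 × 0.06 × 0.02 = 0.00042
  T2: 0.13 × 0.104 × 0.162 = 0.00219024
  T3: 0.18 × 0.039 × 0.24 = 0.0016848
Sum = 0.00898979.
Largest term belongs to T4, so T4 is most probable.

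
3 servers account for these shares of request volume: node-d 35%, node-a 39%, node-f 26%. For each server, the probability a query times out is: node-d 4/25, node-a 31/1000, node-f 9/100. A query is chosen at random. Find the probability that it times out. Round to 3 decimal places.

0.091

Compute prior × likelihood for every hypothesis:
  node-d: 0.35 × 0.16 = 0.056
  node-a: 0.39 × 0.031 = 0.01209
  node-f: 0.26 × 0.09 = 0.0234
P(timeout) = 0.056 + 0.01209 + 0.0234 = 0.09149 → 0.091.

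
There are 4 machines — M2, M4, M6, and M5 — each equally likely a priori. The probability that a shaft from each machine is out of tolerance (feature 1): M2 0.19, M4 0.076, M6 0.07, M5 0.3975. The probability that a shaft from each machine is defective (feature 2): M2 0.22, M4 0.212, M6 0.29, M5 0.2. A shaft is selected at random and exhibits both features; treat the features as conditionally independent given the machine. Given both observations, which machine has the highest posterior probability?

Since the prior is uniform, the posterior is proportional to the likelihood:
  M2: 0.19 × 0.22 = 0.0418
  M4: 0.076 × 0.212 = 0.016112
  M6: 0.07 × 0.29 = 0.0203
  M5: 0.3975 × 0.2 = 0.0795
Total = 0.157712.
Largest term belongs to M5, so M5 is most probable.

M5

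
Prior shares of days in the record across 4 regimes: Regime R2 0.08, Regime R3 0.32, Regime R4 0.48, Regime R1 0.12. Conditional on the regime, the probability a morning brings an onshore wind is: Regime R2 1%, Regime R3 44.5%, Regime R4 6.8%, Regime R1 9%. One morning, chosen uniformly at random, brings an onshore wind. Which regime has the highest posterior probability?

By Bayes' rule, posterior ∝ prior × likelihood:
  Regime R2: 0.08 × 0.01 = 0.0008
  Regime R3: 0.32 × 0.445 = 0.1424
  Regime R4: 0.48 × 0.068 = 0.03264
  Regime R1: 0.12 × 0.09 = 0.0108
Total = 0.18664.
Largest term belongs to Regime R3, so Regime R3 is most probable.

Regime R3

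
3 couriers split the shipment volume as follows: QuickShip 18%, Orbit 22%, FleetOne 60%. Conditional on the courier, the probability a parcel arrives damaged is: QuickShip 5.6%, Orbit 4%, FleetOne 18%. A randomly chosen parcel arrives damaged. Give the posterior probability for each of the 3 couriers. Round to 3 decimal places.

QuickShip 0.079, Orbit 0.069, FleetOne 0.851

Compute prior × likelihood for every hypothesis:
  QuickShip: 0.18 × 0.056 = 0.01008
  Orbit: 0.22 × 0.04 = 0.0088
  FleetOne: 0.6 × 0.18 = 0.108
Sum = 0.12688.
P(QuickShip | damaged) = 0.01008/0.12688 ≈ 0.079
P(Orbit | damaged) = 0.0088/0.12688 ≈ 0.069
P(FleetOne | damaged) = 0.108/0.12688 ≈ 0.851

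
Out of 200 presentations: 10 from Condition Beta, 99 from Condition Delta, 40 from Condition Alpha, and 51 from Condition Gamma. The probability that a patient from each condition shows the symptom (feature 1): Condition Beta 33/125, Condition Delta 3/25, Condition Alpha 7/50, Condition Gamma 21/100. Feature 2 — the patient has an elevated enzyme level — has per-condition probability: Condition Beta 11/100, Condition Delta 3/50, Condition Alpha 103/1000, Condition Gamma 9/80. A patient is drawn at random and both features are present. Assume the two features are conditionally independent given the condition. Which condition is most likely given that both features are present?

By Bayes' rule, posterior ∝ prior × likelihood:
  Condition Beta: 0.05 × 0.264 × 0.11 = 0.001452
  Condition Delta: 0.495 × 0.12 × 0.06 = 0.003564
  Condition Alpha: 0.2 × 0.14 × 0.103 = 0.002884
  Condition Gamma: 0.255 × 0.21 × 0.1125 = 0.006024375
Normalizing constant = 0.013924375.
Largest term belongs to Condition Gamma, so Condition Gamma is most probable.

Condition Gamma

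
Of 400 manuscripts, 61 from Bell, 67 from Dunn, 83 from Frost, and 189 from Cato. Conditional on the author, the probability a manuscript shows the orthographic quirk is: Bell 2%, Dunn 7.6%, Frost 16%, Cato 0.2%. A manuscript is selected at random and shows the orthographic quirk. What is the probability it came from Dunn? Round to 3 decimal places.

0.255

Prior × likelihood for each hypothesis:
  Bell: 0.1525 × 0.02 = 0.00305
  Dunn: 0.1675 × 0.076 = 0.01273
  Frost: 0.2075 × 0.16 = 0.0332
  Cato: 0.4725 × 0.002 = 0.000945
Sum = 0.049925.
P(Dunn | evidence) = 0.01273 / 0.049925 ≈ 0.255.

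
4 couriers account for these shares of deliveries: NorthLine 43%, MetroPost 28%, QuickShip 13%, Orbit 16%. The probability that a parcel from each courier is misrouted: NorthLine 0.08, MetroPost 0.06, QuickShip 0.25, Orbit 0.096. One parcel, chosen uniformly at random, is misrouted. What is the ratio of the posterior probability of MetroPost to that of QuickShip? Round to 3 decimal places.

Unnormalized posteriors (prior × likelihood):
  NorthLine: 0.43 × 0.08 = 0.0344
  MetroPost: 0.28 × 0.06 = 0.0168
  QuickShip: 0.13 × 0.25 = 0.0325
  Orbit: 0.16 × 0.096 = 0.01536
Total = 0.09906.
The ratio is 0.0168 / 0.0325 (the normalizer cancels) = 0.517.

0.517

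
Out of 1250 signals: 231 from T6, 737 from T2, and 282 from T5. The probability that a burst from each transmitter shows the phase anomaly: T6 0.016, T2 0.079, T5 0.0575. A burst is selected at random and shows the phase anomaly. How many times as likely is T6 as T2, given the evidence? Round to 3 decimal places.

Compute prior × likelihood for every hypothesis:
  T6: 0.1848 × 0.016 = 0.0029568
  T2: 0.5896 × 0.079 = 0.0465784
  T5: 0.2256 × 0.0575 = 0.012972
Total = 0.0625072.
The ratio is 0.0029568 / 0.0465784 (the normalizer cancels) = 0.063.

0.063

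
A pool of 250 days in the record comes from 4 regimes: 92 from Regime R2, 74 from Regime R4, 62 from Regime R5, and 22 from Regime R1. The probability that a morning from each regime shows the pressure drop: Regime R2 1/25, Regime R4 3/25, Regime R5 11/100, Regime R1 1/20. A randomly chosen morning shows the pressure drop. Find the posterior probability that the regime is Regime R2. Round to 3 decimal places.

Compute prior × likelihood for every hypothesis:
  Regime R2: 0.368 × 0.04 = 0.01472
  Regime R4: 0.296 × 0.12 = 0.03552
  Regime R5: 0.248 × 0.11 = 0.02728
  Regime R1: 0.088 × 0.05 = 0.0044
Total = 0.08192.
P(Regime R2 | evidence) = 0.01472 / 0.08192 ≈ 0.180.

0.180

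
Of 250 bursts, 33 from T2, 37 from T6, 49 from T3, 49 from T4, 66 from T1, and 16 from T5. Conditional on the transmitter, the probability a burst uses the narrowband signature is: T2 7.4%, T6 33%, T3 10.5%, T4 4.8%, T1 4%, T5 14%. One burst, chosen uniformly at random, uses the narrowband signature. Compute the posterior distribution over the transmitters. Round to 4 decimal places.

T2 0.0903, T6 0.4517, T3 0.1904, T4 0.0870, T1 0.0977, T5 0.0829

Unnormalized posteriors (prior × likelihood):
  T2: 0.132 × 0.074 = 0.009768
  T6: 0.148 × 0.33 = 0.04884
  T3: 0.196 × 0.105 = 0.02058
  T4: 0.196 × 0.048 = 0.009408
  T1: 0.264 × 0.04 = 0.01056
  T5: 0.064 × 0.14 = 0.00896
Normalizing constant = 0.108116.
P(T2 | narrowband) = 0.009768/0.108116 ≈ 0.0903
P(T6 | narrowband) = 0.04884/0.108116 ≈ 0.4517
P(T3 | narrowband) = 0.02058/0.108116 ≈ 0.1904
P(T4 | narrowband) = 0.009408/0.108116 ≈ 0.0870
P(T1 | narrowband) = 0.01056/0.108116 ≈ 0.0977
P(T5 | narrowband) = 0.00896/0.108116 ≈ 0.0829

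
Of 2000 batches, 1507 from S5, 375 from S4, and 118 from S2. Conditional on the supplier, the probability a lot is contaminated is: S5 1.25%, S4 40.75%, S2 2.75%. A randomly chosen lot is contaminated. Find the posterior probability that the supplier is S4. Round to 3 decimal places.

By Bayes' rule, posterior ∝ prior × likelihood:
  S5: 0.7535 × 0.0125 = 0.00941875
  S4: 0.1875 × 0.4075 = 0.07640625
  S2: 0.059 × 0.0275 = 0.0016225
Total = 0.0874475.
P(S4 | evidence) = 0.07640625 / 0.0874475 ≈ 0.874.

0.874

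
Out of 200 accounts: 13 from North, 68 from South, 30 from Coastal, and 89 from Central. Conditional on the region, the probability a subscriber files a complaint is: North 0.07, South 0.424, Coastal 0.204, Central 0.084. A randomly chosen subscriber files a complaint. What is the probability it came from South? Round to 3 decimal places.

0.665

By Bayes' rule, posterior ∝ prior × likelihood:
  North: 0.065 × 0.07 = 0.00455
  South: 0.34 × 0.424 = 0.14416
  Coastal: 0.15 × 0.204 = 0.0306
  Central: 0.445 × 0.084 = 0.03738
Sum = 0.21669.
P(South | evidence) = 0.14416 / 0.21669 ≈ 0.665.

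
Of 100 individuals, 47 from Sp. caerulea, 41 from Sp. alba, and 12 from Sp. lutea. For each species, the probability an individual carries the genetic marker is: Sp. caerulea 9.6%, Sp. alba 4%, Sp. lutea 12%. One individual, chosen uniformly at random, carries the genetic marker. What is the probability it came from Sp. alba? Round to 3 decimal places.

0.216

Prior × likelihood for each hypothesis:
  Sp. caerulea: 0.47 × 0.096 = 0.04512
  Sp. alba: 0.41 × 0.04 = 0.0164
  Sp. lutea: 0.12 × 0.12 = 0.0144
Normalizing constant = 0.07592.
P(Sp. alba | evidence) = 0.0164 / 0.07592 ≈ 0.216.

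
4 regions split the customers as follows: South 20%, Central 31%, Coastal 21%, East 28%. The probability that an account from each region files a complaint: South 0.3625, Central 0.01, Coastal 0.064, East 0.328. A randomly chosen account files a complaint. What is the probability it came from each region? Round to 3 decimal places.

By Bayes' rule, posterior ∝ prior × likelihood:
  South: 0.2 × 0.3625 = 0.0725
  Central: 0.31 × 0.01 = 0.0031
  Coastal: 0.21 × 0.064 = 0.01344
  East: 0.28 × 0.328 = 0.09184
Normalizing constant = 0.18088.
P(South | complaint) = 0.0725/0.18088 ≈ 0.401
P(Central | complaint) = 0.0031/0.18088 ≈ 0.017
P(Coastal | complaint) = 0.01344/0.18088 ≈ 0.074
P(East | complaint) = 0.09184/0.18088 ≈ 0.508

South 0.401, Central 0.017, Coastal 0.074, East 0.508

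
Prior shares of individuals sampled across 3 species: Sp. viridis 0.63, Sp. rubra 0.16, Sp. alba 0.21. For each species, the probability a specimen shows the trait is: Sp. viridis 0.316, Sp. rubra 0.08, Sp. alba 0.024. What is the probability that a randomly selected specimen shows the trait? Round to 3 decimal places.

0.217

Unnormalized posteriors (prior × likelihood):
  Sp. viridis: 0.63 × 0.316 = 0.19908
  Sp. rubra: 0.16 × 0.08 = 0.0128
  Sp. alba: 0.21 × 0.024 = 0.00504
P(trait) = 0.19908 + 0.0128 + 0.00504 = 0.21692 → 0.217.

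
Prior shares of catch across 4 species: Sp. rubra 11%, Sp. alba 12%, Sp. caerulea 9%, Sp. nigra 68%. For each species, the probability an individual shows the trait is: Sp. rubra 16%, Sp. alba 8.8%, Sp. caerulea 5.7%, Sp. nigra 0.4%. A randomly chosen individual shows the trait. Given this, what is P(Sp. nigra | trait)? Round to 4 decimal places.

0.0755

By Bayes' rule, posterior ∝ prior × likelihood:
  Sp. rubra: 0.11 × 0.16 = 0.0176
  Sp. alba: 0.12 × 0.088 = 0.01056
  Sp. caerulea: 0.09 × 0.057 = 0.00513
  Sp. nigra: 0.68 × 0.004 = 0.00272
Normalizing constant = 0.03601.
P(Sp. nigra | evidence) = 0.00272 / 0.03601 ≈ 0.0755.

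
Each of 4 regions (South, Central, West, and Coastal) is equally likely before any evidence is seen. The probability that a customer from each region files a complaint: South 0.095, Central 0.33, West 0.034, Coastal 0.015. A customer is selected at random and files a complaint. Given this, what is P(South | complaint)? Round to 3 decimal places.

Since the prior is uniform, the posterior is proportional to the likelihood:
  South: 0.095
  Central: 0.33
  West: 0.034
  Coastal: 0.015
Sum = 0.474.
P(South | evidence) = 0.095 / 0.474 ≈ 0.200.

0.200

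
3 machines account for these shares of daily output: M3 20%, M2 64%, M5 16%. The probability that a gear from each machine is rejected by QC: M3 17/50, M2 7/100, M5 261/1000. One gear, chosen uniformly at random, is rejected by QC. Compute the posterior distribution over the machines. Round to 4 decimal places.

M3 0.4400, M2 0.2899, M5 0.2702

Unnormalized posteriors (prior × likelihood):
  M3: 0.2 × 0.34 = 0.068
  M2: 0.64 × 0.07 = 0.0448
  M5: 0.16 × 0.261 = 0.04176
Total = 0.15456.
P(M3 | rejected) = 0.068/0.15456 ≈ 0.4400
P(M2 | rejected) = 0.0448/0.15456 ≈ 0.2899
P(M5 | rejected) = 0.04176/0.15456 ≈ 0.2702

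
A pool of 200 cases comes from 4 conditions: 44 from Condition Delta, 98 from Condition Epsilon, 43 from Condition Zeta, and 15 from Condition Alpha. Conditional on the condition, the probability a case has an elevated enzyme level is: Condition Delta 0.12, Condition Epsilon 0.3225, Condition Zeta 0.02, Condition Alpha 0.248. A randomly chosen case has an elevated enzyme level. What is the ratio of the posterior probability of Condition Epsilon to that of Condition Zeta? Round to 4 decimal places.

By Bayes' rule, posterior ∝ prior × likelihood:
  Condition Delta: 0.22 × 0.12 = 0.0264
  Condition Epsilon: 0.49 × 0.3225 = 0.158025
  Condition Zeta: 0.215 × 0.02 = 0.0043
  Condition Alpha: 0.075 × 0.248 = 0.0186
Sum = 0.207325.
The ratio is 0.158025 / 0.0043 (the normalizer cancels) = 36.7500.

36.7500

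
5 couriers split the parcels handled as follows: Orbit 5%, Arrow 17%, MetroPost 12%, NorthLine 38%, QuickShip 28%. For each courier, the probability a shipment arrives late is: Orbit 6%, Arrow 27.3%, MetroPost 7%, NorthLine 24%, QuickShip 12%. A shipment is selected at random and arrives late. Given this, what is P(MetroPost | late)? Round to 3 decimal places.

Unnormalized posteriors (prior × likelihood):
  Orbit: 0.05 × 0.06 = 0.003
  Arrow: 0.17 × 0.273 = 0.04641
  MetroPost: 0.12 × 0.07 = 0.0084
  NorthLine: 0.38 × 0.24 = 0.0912
  QuickShip: 0.28 × 0.12 = 0.0336
Sum = 0.18261.
P(MetroPost | evidence) = 0.0084 / 0.18261 ≈ 0.046.

0.046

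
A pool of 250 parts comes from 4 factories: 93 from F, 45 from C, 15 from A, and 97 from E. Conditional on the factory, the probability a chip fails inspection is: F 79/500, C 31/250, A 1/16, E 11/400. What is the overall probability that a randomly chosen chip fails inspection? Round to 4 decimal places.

Prior × likelihood for each hypothesis:
  F: 0.372 × 0.158 = 0.058776
  C: 0.18 × 0.124 = 0.02232
  A: 0.06 × 0.0625 = 0.00375
  E: 0.388 × 0.0275 = 0.01067
P(nonconforming) = 0.058776 + 0.02232 + 0.00375 + 0.01067 = 0.095516 → 0.0955.

0.0955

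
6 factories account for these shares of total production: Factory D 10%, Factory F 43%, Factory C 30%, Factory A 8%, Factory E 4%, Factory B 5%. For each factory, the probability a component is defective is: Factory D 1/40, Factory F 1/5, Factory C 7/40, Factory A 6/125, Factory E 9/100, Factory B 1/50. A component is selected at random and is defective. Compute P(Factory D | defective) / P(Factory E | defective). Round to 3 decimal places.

0.694

By Bayes' rule, posterior ∝ prior × likelihood:
  Factory D: 0.1 × 0.025 = 0.0025
  Factory F: 0.43 × 0.2 = 0.086
  Factory C: 0.3 × 0.175 = 0.0525
  Factory A: 0.08 × 0.048 = 0.00384
  Factory E: 0.04 × 0.09 = 0.0036
  Factory B: 0.05 × 0.02 = 0.001
Total = 0.14944.
The ratio is 0.0025 / 0.0036 (the normalizer cancels) = 0.694.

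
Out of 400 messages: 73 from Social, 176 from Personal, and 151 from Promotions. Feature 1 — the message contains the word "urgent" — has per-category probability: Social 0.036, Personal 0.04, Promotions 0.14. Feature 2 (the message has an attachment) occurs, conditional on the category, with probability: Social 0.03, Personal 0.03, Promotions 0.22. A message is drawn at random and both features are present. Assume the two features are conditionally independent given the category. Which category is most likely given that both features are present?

Unnormalized posteriors (prior × likelihood):
  Social: 0.1825 × 0.036 × 0.03 = 0.0001971
  Personal: 0.44 × 0.04 × 0.03 = 0.000528
  Promotions: 0.3775 × 0.14 × 0.22 = 0.011627
Sum = 0.0123521.
Largest term belongs to Promotions, so Promotions is most probable.

Promotions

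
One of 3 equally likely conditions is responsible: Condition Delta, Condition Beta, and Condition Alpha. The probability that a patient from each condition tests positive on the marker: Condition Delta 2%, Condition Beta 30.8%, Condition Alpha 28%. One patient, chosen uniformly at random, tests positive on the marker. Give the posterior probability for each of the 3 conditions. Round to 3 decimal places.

Condition Delta 0.033, Condition Beta 0.507, Condition Alpha 0.461

Since the prior is uniform, the posterior is proportional to the likelihood:
  Condition Delta: 0.02
  Condition Beta: 0.308
  Condition Alpha: 0.28
Sum = 0.608.
P(Condition Delta | marker-positive) = 0.02/0.608 ≈ 0.033
P(Condition Beta | marker-positive) = 0.308/0.608 ≈ 0.507
P(Condition Alpha | marker-positive) = 0.28/0.608 ≈ 0.461
(Check: 0.033+0.507+0.461 = 1.001.)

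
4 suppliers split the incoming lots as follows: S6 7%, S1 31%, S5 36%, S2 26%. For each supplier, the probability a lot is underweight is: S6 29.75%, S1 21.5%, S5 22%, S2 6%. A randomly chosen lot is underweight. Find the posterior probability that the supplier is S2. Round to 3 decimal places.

0.086

Unnormalized posteriors (prior × likelihood):
  S6: 0.07 × 0.2975 = 0.020825
  S1: 0.31 × 0.215 = 0.06665
  S5: 0.36 × 0.22 = 0.0792
  S2: 0.26 × 0.06 = 0.0156
Normalizing constant = 0.182275.
P(S2 | evidence) = 0.0156 / 0.182275 ≈ 0.086.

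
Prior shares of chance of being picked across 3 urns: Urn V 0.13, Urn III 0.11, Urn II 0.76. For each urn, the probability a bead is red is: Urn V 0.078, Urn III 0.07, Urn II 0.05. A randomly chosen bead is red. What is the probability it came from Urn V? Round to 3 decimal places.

Compute prior × likelihood for every hypothesis:
  Urn V: 0.13 × 0.078 = 0.01014
  Urn III: 0.11 × 0.07 = 0.0077
  Urn II: 0.76 × 0.05 = 0.038
Sum = 0.05584.
P(Urn V | evidence) = 0.01014 / 0.05584 ≈ 0.182.

0.182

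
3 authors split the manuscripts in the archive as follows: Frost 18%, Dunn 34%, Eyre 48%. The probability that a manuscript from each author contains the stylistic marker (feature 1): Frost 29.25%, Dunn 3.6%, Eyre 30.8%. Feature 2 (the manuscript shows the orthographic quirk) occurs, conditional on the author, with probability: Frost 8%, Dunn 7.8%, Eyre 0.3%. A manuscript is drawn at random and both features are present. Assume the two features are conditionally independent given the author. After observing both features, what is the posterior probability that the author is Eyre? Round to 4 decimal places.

0.0791

Prior × likelihood for each hypothesis:
  Frost: 0.18 × 0.2925 × 0.08 = 0.004212
  Dunn: 0.34 × 0.036 × 0.078 = 0.00095472
  Eyre: 0.48 × 0.308 × 0.003 = 0.00044352
Normalizing constant = 0.00561024.
P(Eyre | evidence) = 0.00044352 / 0.00561024 ≈ 0.0791.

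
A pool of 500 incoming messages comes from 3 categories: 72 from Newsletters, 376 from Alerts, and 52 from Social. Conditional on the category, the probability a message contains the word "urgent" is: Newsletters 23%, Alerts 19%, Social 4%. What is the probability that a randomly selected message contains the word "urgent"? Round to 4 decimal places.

Prior × likelihood for each hypothesis:
  Newsletters: 0.144 × 0.23 = 0.03312
  Alerts: 0.752 × 0.19 = 0.14288
  Social: 0.104 × 0.04 = 0.00416
P(urgent-flag) = 0.03312 + 0.14288 + 0.00416 = 0.18016 → 0.1802.

0.1802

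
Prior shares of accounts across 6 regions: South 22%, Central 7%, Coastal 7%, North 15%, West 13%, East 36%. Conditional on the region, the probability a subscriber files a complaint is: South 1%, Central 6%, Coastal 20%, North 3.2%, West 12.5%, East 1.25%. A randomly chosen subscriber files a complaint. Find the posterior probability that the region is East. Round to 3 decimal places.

0.098

By Bayes' rule, posterior ∝ prior × likelihood:
  South: 0.22 × 0.01 = 0.0022
  Central: 0.07 × 0.06 = 0.0042
  Coastal: 0.07 × 0.2 = 0.014
  North: 0.15 × 0.032 = 0.0048
  West: 0.13 × 0.125 = 0.01625
  East: 0.36 × 0.0125 = 0.0045
Sum = 0.04595.
P(East | evidence) = 0.0045 / 0.04595 ≈ 0.098.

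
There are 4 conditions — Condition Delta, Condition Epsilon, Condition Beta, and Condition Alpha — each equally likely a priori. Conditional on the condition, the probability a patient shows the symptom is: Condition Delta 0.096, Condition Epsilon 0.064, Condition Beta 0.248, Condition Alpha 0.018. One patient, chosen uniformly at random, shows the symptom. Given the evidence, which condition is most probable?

Since the prior is uniform, the posterior is proportional to the likelihood:
  Condition Delta: 0.096
  Condition Epsilon: 0.064
  Condition Beta: 0.248
  Condition Alpha: 0.018
Normalizing constant = 0.426.
Largest term belongs to Condition Beta, so Condition Beta is most probable.

Condition Beta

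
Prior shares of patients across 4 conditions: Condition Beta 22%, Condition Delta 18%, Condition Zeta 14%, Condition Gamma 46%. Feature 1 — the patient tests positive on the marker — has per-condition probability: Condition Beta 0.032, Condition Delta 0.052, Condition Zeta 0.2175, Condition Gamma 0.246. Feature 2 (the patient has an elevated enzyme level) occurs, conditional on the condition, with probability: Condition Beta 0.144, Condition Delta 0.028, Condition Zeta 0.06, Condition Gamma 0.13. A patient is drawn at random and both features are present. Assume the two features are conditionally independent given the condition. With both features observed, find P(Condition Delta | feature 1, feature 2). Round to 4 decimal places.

0.0147

Prior × likelihood for each hypothesis:
  Condition Beta: 0.22 × 0.032 × 0.144 = 0.00101376
  Condition Delta: 0.18 × 0.052 × 0.028 = 0.00026208
  Condition Zeta: 0.14 × 0.2175 × 0.06 = 0.001827
  Condition Gamma: 0.46 × 0.246 × 0.13 = 0.0147108
Normalizing constant = 0.01781364.
P(Condition Delta | evidence) = 0.00026208 / 0.01781364 ≈ 0.0147.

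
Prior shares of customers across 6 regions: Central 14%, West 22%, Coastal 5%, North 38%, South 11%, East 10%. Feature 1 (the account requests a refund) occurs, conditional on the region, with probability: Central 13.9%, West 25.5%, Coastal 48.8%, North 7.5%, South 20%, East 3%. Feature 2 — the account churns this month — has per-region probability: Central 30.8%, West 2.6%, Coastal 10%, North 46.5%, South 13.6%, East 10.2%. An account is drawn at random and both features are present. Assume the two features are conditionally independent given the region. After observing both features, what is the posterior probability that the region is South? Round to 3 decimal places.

0.113

By Bayes' rule, posterior ∝ prior × likelihood:
  Central: 0.14 × 0.139 × 0.308 = 0.00599368
  West: 0.22 × 0.255 × 0.026 = 0.0014586
  Coastal: 0.05 × 0.488 × 0.1 = 0.00244
  North: 0.38 × 0.075 × 0.465 = 0.0132525
  South: 0.11 × 0.2 × 0.136 = 0.002992
  East: 0.1 × 0.03 × 0.102 = 0.000306
Total = 0.02644278.
P(South | evidence) = 0.002992 / 0.02644278 ≈ 0.113.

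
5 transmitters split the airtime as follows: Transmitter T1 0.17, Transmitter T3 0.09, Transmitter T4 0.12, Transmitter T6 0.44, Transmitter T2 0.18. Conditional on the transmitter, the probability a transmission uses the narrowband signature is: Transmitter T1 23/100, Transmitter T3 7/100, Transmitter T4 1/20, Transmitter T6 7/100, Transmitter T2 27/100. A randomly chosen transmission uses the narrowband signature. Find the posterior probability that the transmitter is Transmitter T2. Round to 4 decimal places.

Prior × likelihood for each hypothesis:
  Transmitter T1: 0.17 × 0.23 = 0.0391
  Transmitter T3: 0.09 × 0.07 = 0.0063
  Transmitter T4: 0.12 × 0.05 = 0.006
  Transmitter T6: 0.44 × 0.07 = 0.0308
  Transmitter T2: 0.18 × 0.27 = 0.0486
Normalizing constant = 0.1308.
P(Transmitter T2 | evidence) = 0.0486 / 0.1308 ≈ 0.3716.

0.3716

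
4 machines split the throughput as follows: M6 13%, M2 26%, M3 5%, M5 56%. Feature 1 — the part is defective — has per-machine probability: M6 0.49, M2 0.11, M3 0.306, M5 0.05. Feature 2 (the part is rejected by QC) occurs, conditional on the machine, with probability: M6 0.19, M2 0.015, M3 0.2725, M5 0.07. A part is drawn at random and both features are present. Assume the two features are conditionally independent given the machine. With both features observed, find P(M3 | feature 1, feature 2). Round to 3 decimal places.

0.223

Prior × likelihood for each hypothesis:
  M6: 0.13 × 0.49 × 0.19 = 0.012103
  M2: 0.26 × 0.11 × 0.015 = 0.000429
  M3: 0.05 × 0.306 × 0.2725 = 0.00416925
  M5: 0.56 × 0.05 × 0.07 = 0.00196
Total = 0.01866125.
P(M3 | evidence) = 0.00416925 / 0.01866125 ≈ 0.223.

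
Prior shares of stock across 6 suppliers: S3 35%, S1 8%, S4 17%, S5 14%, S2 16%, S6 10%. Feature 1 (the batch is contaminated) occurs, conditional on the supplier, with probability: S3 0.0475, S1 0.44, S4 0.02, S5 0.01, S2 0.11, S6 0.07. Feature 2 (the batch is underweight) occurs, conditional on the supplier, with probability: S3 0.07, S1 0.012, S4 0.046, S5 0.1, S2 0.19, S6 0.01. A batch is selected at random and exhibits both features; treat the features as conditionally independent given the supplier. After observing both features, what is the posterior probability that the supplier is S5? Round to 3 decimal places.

Prior × likelihood for each hypothesis:
  S3: 0.35 × 0.0475 × 0.07 = 0.00116375
  S1: 0.08 × 0.44 × 0.012 = 0.0004224
  S4: 0.17 × 0.02 × 0.046 = 0.0001564
  S5: 0.14 × 0.01 × 0.1 = 0.00014
  S2: 0.16 × 0.11 × 0.19 = 0.003344
  S6: 0.1 × 0.07 × 0.01 = 0.00007
Sum = 0.00529655.
P(S5 | evidence) = 0.00014 / 0.00529655 ≈ 0.026.

0.026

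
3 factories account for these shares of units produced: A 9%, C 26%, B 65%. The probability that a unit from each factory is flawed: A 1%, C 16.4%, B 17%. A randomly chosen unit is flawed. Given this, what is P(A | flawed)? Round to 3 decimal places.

By Bayes' rule, posterior ∝ prior × likelihood:
  A: 0.09 × 0.01 = 0.0009
  C: 0.26 × 0.164 = 0.04264
  B: 0.65 × 0.17 = 0.1105
Sum = 0.15404.
P(A | evidence) = 0.0009 / 0.15404 ≈ 0.006.

0.006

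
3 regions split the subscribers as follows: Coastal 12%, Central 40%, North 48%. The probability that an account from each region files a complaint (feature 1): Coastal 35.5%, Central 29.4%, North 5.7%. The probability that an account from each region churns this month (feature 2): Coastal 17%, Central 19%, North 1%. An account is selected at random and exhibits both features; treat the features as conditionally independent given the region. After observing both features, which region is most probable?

Central

By Bayes' rule, posterior ∝ prior × likelihood:
  Coastal: 0.12 × 0.355 × 0.17 = 0.007242
  Central: 0.4 × 0.294 × 0.19 = 0.022344
  North: 0.48 × 0.057 × 0.01 = 0.0002736
Total = 0.0298596.
Largest term belongs to Central, so Central is most probable.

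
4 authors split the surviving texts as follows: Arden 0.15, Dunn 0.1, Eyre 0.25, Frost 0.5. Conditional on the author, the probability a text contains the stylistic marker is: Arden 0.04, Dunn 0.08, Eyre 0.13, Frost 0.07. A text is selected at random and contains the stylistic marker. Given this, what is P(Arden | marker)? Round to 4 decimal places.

0.0736

Compute prior × likelihood for every hypothesis:
  Arden: 0.15 × 0.04 = 0.006
  Dunn: 0.1 × 0.08 = 0.008
  Eyre: 0.25 × 0.13 = 0.0325
  Frost: 0.5 × 0.07 = 0.035
Total = 0.0815.
P(Arden | evidence) = 0.006 / 0.0815 ≈ 0.0736.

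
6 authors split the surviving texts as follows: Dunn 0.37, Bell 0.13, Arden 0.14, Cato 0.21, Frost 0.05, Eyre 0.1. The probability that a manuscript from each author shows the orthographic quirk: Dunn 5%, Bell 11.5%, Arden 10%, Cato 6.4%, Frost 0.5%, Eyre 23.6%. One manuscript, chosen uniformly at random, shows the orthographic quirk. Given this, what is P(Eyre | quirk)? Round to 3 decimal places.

Unnormalized posteriors (prior × likelihood):
  Dunn: 0.37 × 0.05 = 0.0185
  Bell: 0.13 × 0.115 = 0.01495
  Arden: 0.14 × 0.1 = 0.014
  Cato: 0.21 × 0.064 = 0.01344
  Frost: 0.05 × 0.005 = 0.00025
  Eyre: 0.1 × 0.236 = 0.0236
Sum = 0.08474.
P(Eyre | evidence) = 0.0236 / 0.08474 ≈ 0.278.

0.278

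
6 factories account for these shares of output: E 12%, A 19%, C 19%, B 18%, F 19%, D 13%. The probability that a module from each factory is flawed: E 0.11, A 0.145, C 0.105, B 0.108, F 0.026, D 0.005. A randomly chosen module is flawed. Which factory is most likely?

Unnormalized posteriors (prior × likelihood):
  E: 0.12 × 0.11 = 0.0132
  A: 0.19 × 0.145 = 0.02755
  C: 0.19 × 0.105 = 0.01995
  B: 0.18 × 0.108 = 0.01944
  F: 0.19 × 0.026 = 0.00494
  D: 0.13 × 0.005 = 0.00065
Total = 0.08573.
Largest term belongs to A, so A is most probable.

A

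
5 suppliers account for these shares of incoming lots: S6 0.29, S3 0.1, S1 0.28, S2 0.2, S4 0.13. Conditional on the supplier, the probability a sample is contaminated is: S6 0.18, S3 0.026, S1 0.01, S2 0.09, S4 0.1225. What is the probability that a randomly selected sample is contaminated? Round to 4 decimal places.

0.0915

Unnormalized posteriors (prior × likelihood):
  S6: 0.29 × 0.18 = 0.0522
  S3: 0.1 × 0.026 = 0.0026
  S1: 0.28 × 0.01 = 0.0028
  S2: 0.2 × 0.09 = 0.018
  S4: 0.13 × 0.1225 = 0.015925
P(contaminated) = 0.0522 + 0.0026 + 0.0028 + 0.018 + 0.015925 = 0.091525 → 0.0915.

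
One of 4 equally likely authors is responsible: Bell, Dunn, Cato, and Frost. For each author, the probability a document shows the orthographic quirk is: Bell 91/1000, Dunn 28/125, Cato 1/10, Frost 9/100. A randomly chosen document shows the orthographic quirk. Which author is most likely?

Dunn

With a uniform prior (1/4 each), posterior ∝ likelihood:
  Bell: 0.091
  Dunn: 0.224
  Cato: 0.1
  Frost: 0.09
Normalizing constant = 0.505.
Largest term belongs to Dunn, so Dunn is most probable.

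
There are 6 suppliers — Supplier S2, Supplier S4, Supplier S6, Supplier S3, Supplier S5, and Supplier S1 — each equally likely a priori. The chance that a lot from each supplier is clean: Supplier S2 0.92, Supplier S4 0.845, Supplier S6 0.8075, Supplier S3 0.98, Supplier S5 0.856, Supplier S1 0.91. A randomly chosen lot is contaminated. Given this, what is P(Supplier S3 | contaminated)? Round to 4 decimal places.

0.0293

Taking complements, P(contaminated | each) = Supplier S2 0.08, Supplier S4 0.155, Supplier S6 0.1925, Supplier S3 0.02, Supplier S5 0.144, Supplier S1 0.09.
Since the prior is uniform, the posterior is proportional to the likelihood:
  Supplier S2: 0.08
  Supplier S4: 0.155
  Supplier S6: 0.1925
  Supplier S3: 0.02
  Supplier S5: 0.144
  Supplier S1: 0.09
Normalizing constant = 0.6815.
P(Supplier S3 | evidence) = 0.02 / 0.6815 ≈ 0.0293.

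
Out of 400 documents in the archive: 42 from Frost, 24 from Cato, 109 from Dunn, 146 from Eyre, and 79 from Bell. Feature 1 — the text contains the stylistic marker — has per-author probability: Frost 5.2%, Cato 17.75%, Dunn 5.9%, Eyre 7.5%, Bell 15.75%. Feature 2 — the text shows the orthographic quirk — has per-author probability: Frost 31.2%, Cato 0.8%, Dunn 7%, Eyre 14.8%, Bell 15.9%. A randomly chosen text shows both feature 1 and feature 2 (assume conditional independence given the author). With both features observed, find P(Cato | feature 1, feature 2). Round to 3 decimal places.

0.007

By Bayes' rule, posterior ∝ prior × likelihood:
  Frost: 0.105 × 0.052 × 0.312 = 0.00170352
  Cato: 0.06 × 0.1775 × 0.008 = 0.0000852
  Dunn: 0.2725 × 0.059 × 0.07 = 0.001125425
  Eyre: 0.365 × 0.075 × 0.148 = 0.0040515
  Bell: 0.1975 × 0.1575 × 0.159 = 0.00494589375
Normalizing constant = 0.01191153875.
P(Cato | evidence) = 0.0000852 / 0.01191153875 ≈ 0.007.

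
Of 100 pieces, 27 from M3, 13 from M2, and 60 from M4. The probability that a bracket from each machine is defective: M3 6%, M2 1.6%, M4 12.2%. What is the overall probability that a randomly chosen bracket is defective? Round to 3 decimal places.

0.091

Compute prior × likelihood for every hypothesis:
  M3: 0.27 × 0.06 = 0.0162
  M2: 0.13 × 0.016 = 0.00208
  M4: 0.6 × 0.122 = 0.0732
P(defective) = 0.0162 + 0.00208 + 0.0732 = 0.09148 → 0.091.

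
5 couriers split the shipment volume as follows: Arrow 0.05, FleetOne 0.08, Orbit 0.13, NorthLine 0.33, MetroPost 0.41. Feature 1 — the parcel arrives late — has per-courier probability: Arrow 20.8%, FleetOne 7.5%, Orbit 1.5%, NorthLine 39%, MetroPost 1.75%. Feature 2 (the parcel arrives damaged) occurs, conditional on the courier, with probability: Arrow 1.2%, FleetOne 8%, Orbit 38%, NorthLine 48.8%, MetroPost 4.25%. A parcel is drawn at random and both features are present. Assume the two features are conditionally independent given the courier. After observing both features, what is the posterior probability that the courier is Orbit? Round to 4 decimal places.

0.0115

Unnormalized posteriors (prior × likelihood):
  Arrow: 0.05 × 0.208 × 0.012 = 0.0001248
  FleetOne: 0.08 × 0.075 × 0.08 = 0.00048
  Orbit: 0.13 × 0.015 × 0.38 = 0.000741
  NorthLine: 0.33 × 0.39 × 0.488 = 0.0628056
  MetroPost: 0.41 × 0.0175 × 0.0425 = 0.0003049375
Sum = 0.0644563375.
P(Orbit | evidence) = 0.000741 / 0.0644563375 ≈ 0.0115.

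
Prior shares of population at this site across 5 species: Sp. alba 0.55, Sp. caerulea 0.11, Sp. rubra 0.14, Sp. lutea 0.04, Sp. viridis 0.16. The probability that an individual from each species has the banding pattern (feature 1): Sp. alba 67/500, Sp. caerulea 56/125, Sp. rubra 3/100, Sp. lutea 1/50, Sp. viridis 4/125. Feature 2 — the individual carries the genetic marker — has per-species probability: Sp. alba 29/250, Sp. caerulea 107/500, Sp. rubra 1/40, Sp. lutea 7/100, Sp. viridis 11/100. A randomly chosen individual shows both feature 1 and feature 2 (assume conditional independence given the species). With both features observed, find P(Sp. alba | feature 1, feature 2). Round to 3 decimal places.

0.431

Unnormalized posteriors (prior × likelihood):
  Sp. alba: 0.55 × 0.134 × 0.116 = 0.0085492
  Sp. caerulea: 0.11 × 0.448 × 0.214 = 0.01054592
  Sp. rubra: 0.14 × 0.03 × 0.025 = 0.000105
  Sp. lutea: 0.04 × 0.02 × 0.07 = 0.000056
  Sp. viridis: 0.16 × 0.032 × 0.11 = 0.0005632
Total = 0.01981932.
P(Sp. alba | evidence) = 0.0085492 / 0.01981932 ≈ 0.431.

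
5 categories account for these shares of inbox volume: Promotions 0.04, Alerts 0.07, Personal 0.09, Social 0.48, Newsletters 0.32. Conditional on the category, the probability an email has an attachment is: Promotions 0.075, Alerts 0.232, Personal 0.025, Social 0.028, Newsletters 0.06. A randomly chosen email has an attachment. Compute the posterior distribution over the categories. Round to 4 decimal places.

Unnormalized posteriors (prior × likelihood):
  Promotions: 0.04 × 0.075 = 0.003
  Alerts: 0.07 × 0.232 = 0.01624
  Personal: 0.09 × 0.025 = 0.00225
  Social: 0.48 × 0.028 = 0.01344
  Newsletters: 0.32 × 0.06 = 0.0192
Sum = 0.05413.
P(Promotions | attachment) = 0.003/0.05413 ≈ 0.0554
P(Alerts | attachment) = 0.01624/0.05413 ≈ 0.3000
P(Personal | attachment) = 0.00225/0.05413 ≈ 0.0416
P(Social | attachment) = 0.01344/0.05413 ≈ 0.2483
P(Newsletters | attachment) = 0.0192/0.05413 ≈ 0.3547

Promotions 0.0554, Alerts 0.3000, Personal 0.0416, Social 0.2483, Newsletters 0.3547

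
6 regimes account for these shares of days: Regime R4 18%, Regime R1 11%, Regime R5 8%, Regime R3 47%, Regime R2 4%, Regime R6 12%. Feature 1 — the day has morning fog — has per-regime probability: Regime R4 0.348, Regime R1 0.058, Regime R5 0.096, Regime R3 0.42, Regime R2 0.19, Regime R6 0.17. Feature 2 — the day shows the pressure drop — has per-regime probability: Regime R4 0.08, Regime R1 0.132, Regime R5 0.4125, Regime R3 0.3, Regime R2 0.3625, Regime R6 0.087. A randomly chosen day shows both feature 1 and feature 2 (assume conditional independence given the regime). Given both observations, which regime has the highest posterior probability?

Regime R3

Prior × likelihood for each hypothesis:
  Regime R4: 0.18 × 0.348 × 0.08 = 0.0050112
  Regime R1: 0.11 × 0.058 × 0.132 = 0.00084216
  Regime R5: 0.08 × 0.096 × 0.4125 = 0.003168
  Regime R3: 0.47 × 0.42 × 0.3 = 0.05922
  Regime R2: 0.04 × 0.19 × 0.3625 = 0.002755
  Regime R6: 0.12 × 0.17 × 0.087 = 0.0017748
Normalizing constant = 0.07277116.
Largest term belongs to Regime R3, so Regime R3 is most probable.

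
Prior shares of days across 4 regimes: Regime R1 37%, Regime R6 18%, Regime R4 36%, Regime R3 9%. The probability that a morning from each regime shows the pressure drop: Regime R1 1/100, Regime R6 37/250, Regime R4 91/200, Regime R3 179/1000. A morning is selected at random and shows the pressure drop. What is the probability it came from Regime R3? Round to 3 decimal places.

0.077

Unnormalized posteriors (prior × likelihood):
  Regime R1: 0.37 × 0.01 = 0.0037
  Regime R6: 0.18 × 0.148 = 0.02664
  Regime R4: 0.36 × 0.455 = 0.1638
  Regime R3: 0.09 × 0.179 = 0.01611
Normalizing constant = 0.21025.
P(Regime R3 | evidence) = 0.01611 / 0.21025 ≈ 0.077.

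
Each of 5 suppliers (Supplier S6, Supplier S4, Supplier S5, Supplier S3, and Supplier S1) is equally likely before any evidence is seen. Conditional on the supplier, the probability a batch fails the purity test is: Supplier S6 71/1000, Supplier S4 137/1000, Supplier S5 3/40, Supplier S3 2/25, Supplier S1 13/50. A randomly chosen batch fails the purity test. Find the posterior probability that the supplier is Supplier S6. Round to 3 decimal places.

With a uniform prior (1/5 each), posterior ∝ likelihood:
  Supplier S6: 0.071
  Supplier S4: 0.137
  Supplier S5: 0.075
  Supplier S3: 0.08
  Supplier S1: 0.26
Total = 0.623.
P(Supplier S6 | evidence) = 0.071 / 0.623 ≈ 0.114.

0.114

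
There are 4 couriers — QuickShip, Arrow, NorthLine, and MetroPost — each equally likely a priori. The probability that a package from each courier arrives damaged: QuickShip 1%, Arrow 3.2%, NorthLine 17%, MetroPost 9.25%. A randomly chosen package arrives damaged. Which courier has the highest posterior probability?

Since the prior is uniform, the posterior is proportional to the likelihood:
  QuickShip: 0.01
  Arrow: 0.032
  NorthLine: 0.17
  MetroPost: 0.0925
Normalizing constant = 0.3045.
Largest term belongs to NorthLine, so NorthLine is most probable.

NorthLine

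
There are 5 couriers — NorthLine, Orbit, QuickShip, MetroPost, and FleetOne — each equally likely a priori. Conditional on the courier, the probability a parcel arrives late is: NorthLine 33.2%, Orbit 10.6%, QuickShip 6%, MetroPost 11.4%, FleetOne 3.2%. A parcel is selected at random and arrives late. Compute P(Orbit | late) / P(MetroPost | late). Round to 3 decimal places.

With a uniform prior (1/5 each), posterior ∝ likelihood:
  NorthLine: 0.332
  Orbit: 0.106
  QuickShip: 0.06
  MetroPost: 0.114
  FleetOne: 0.032
Normalizing constant = 0.644.
The ratio is 0.106 / 0.114 (the normalizer cancels) = 0.930.

0.930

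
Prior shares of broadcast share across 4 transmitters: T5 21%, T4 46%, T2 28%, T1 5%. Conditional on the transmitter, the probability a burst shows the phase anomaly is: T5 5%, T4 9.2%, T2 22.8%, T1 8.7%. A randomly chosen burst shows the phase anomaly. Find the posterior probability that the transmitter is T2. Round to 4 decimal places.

Compute prior × likelihood for every hypothesis:
  T5: 0.21 × 0.05 = 0.0105
  T4: 0.46 × 0.092 = 0.04232
  T2: 0.28 × 0.228 = 0.06384
  T1: 0.05 × 0.087 = 0.00435
Sum = 0.12101.
P(T2 | evidence) = 0.06384 / 0.12101 ≈ 0.5276.

0.5276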